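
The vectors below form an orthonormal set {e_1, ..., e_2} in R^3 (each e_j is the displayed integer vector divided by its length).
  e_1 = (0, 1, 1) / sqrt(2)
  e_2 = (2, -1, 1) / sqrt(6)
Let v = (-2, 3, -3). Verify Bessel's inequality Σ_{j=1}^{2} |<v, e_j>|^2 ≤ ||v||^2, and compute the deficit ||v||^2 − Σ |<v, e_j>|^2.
Σ |<v, e_j>|^2 = 50/3; ||v||^2 = 22; deficit = 16/3

Write each e_j = u_j / sqrt(<u_j, u_j>) where u_j is the displayed integer vector. Then <v, e_j> = <v, u_j> / sqrt(<u_j, u_j>), so |<v, e_j>|^2 = <v, u_j>^2 / <u_j, u_j>.
Coefficients: <v, e_1> = 0/sqrt(2), <v, e_2> = -10/sqrt(6).
Square and sum: Σ |<v, e_j>|^2 = 50/3.
Compute ||v||^2 = v·v = 22.
Deficit = 22 − 50/3 = 16/3 ≥ 0, confirming Bessel's inequality. (The deficit equals ||v − Σ <v,e_j> e_j||^2, the squared distance from v to span{e_j}.)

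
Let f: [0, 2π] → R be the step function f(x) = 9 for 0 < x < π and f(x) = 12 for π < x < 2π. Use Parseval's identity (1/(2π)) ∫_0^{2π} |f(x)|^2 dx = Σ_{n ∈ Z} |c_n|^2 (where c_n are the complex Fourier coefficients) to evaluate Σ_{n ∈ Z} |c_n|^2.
Σ |c_n|^2 = 225/2

Parseval equates the L^2 energy of f (normalised by 1/(2π)) with the ℓ^2 sum of its Fourier coefficients: (1/(2π)) ∫_0^{2π} |f|^2 = Σ |c_n|^2.
Compute the left side: (1/(2π)) [∫_0^π 9^2 dx + ∫_π^{2π} 12^2 dx] = (1/(2π)) · (81π + 144π) = (81 + 144)/2 = 225/2.
So Σ_{n ∈ Z} |c_n|^2 = 225/2.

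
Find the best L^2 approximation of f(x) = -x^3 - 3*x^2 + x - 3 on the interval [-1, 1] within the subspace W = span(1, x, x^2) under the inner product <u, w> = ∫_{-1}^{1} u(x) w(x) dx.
g(x) = -3*x^2 + 2*x/5 - 3

The best approximation g ∈ W is the orthogonal projection of f onto W. Writing g = a_0 + a_1 x + a_2 x^2, the coefficients solve the normal equations G · a = b where
  G_{ij} = <φ_i, φ_j> and b_i = <f, φ_i>, with φ_0 = 1, φ_1 = x, φ_2 = x^2.
G =
  [2, 0, 2/3]
  [0, 2/3, 0]
  [2/3, 0, 2/5],
b = (-8, 4/15, -16/5).
Solving gives a_0 = -3, a_1 = 2/5, a_2 = -3, so
  g(x) = -3*x^2 + 2*x/5 - 3.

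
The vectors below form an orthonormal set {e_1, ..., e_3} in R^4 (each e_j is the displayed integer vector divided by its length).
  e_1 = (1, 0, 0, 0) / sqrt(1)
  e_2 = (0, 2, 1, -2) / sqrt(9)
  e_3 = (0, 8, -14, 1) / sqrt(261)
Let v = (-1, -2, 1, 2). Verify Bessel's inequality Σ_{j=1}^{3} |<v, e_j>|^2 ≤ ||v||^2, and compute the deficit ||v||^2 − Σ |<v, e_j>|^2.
Σ |<v, e_j>|^2 = 274/29; ||v||^2 = 10; deficit = 16/29

Write each e_j = u_j / sqrt(<u_j, u_j>) where u_j is the displayed integer vector. Then <v, e_j> = <v, u_j> / sqrt(<u_j, u_j>), so |<v, e_j>|^2 = <v, u_j>^2 / <u_j, u_j>.
Coefficients: <v, e_1> = -1/sqrt(1), <v, e_2> = -7/sqrt(9), <v, e_3> = -28/sqrt(261).
Square and sum: Σ |<v, e_j>|^2 = 274/29.
Compute ||v||^2 = v·v = 10.
Deficit = 10 − 274/29 = 16/29 ≥ 0, confirming Bessel's inequality. (The deficit equals ||v − Σ <v,e_j> e_j||^2, the squared distance from v to span{e_j}.)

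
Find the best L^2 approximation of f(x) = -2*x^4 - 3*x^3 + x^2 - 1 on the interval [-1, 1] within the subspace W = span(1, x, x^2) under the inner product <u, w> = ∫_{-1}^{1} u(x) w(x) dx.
g(x) = -5*x^2/7 - 9*x/5 - 29/35

The best approximation g ∈ W is the orthogonal projection of f onto W. Writing g = a_0 + a_1 x + a_2 x^2, the coefficients solve the normal equations G · a = b where
  G_{ij} = <φ_i, φ_j> and b_i = <f, φ_i>, with φ_0 = 1, φ_1 = x, φ_2 = x^2.
G =
  [2, 0, 2/3]
  [0, 2/3, 0]
  [2/3, 0, 2/5],
b = (-32/15, -6/5, -88/105).
Solving gives a_0 = -29/35, a_1 = -9/5, a_2 = -5/7, so
  g(x) = -5*x^2/7 - 9*x/5 - 29/35.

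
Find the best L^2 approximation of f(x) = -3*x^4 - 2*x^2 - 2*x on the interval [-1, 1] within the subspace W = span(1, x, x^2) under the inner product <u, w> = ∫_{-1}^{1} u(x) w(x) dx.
g(x) = -32*x^2/7 - 2*x + 9/35

The best approximation g ∈ W is the orthogonal projection of f onto W. Writing g = a_0 + a_1 x + a_2 x^2, the coefficients solve the normal equations G · a = b where
  G_{ij} = <φ_i, φ_j> and b_i = <f, φ_i>, with φ_0 = 1, φ_1 = x, φ_2 = x^2.
G =
  [2, 0, 2/3]
  [0, 2/3, 0]
  [2/3, 0, 2/5],
b = (-38/15, -4/3, -58/35).
Solving gives a_0 = 9/35, a_1 = -2, a_2 = -32/7, so
  g(x) = -32*x^2/7 - 2*x + 9/35.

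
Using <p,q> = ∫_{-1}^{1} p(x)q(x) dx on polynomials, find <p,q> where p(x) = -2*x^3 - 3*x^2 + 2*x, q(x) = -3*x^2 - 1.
<p,q> = 28/5

Expand the product: p(x)·q(x) = 6*x^5 + 9*x^4 - 4*x^3 + 3*x^2 - 2*x.
∫_{-1}^{1} of each monomial x^k gives [2/(k+1) if k even, 0 if k odd]. Integrating term-by-term (or equivalently evaluating the antiderivative F(x) = x^6 + 9*x^5/5 - x^4 + x^3 - x^2 at the endpoints):
  F(1) − F(−1) = 9/5 − (-19/5) = 28/5.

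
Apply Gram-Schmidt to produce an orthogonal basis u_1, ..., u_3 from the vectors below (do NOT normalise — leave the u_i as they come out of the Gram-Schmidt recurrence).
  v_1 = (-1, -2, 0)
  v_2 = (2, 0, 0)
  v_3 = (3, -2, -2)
Orthogonal basis:
  u_1 = (-1, -2, 0)
  u_2 = (8/5, -4/5, 0)
  u_3 = (0, 0, -2)

Apply the Gram-Schmidt recurrence
  u_1 = v_1
  u_i = v_i − Σ_{j<i} ((v_i · u_j) / (u_j · u_j)) · u_j.

Step by step this gives:
  u_1 = (-1, -2, 0)
  u_2 = (8/5, -4/5, 0)
  u_3 = (0, 0, -2)

Orthogonality check:
  u_2 · u_1 = 0 (should be 0)
  u_3 · u_1 = 0 (should be 0)
  u_3 · u_2 = 0 (should be 0)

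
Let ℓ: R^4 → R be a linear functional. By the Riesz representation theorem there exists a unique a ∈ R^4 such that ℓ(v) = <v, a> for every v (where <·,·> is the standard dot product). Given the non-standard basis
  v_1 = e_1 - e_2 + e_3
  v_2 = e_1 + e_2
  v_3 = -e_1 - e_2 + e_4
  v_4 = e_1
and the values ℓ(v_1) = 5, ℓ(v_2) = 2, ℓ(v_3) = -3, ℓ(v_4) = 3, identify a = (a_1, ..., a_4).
a = (3, -1, 1, -1)

Write a = (a_1, ..., a_4) in the standard basis. For each basis vector v_i, ℓ(v_i) = <v_i, a> is a linear equation in the a_j's. Collect the n equations into a matrix system V a = ℓ, where row i of V is v_i (expressed in the standard basis). Since V is invertible (lower-triangular with 1s on the diagonal, up to permutation), solve by back-substitution:
  V =
[[1, -1, 1, 0],
 [1, 1, 0, 0],
 [-1, -1, 0, 1],
 [1, 0, 0, 0]]
  V a = (5, 2, -3, 3)
Solving gives a = (3, -1, 1, -1).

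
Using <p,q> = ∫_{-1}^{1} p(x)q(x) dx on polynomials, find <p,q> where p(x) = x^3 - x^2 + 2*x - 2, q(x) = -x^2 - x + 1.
<p,q> = -14/3

Expand the product: p(x)·q(x) = -x^5 - x^2 + 4*x - 2.
∫_{-1}^{1} of each monomial x^k gives [2/(k+1) if k even, 0 if k odd]. Integrating term-by-term (or equivalently evaluating the antiderivative F(x) = -x^6/6 - x^3/3 + 2*x^2 - 2*x at the endpoints):
  F(1) − F(−1) = -1/2 − (25/6) = -14/3.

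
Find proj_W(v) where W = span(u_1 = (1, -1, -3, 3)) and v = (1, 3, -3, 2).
proj_W(v) = (13/20, -13/20, -39/20, 39/20)

Set up U = [u_1 | ... | u_1] ∈ R^(4×1). The projector onto W = col(U) is P = U (U^T U)^(-1) U^T.
Compute U^T U =
  [20],
and U^T v = (13).
Solve U^T U · c = U^T v for the coefficients: c = (13/20). The projection is proj_W(v) = U c.
Check: (v - proj_W(v)) · u_1 = 0  (should be 0).
Result: proj_W(v) = (13/20, -13/20, -39/20, 39/20).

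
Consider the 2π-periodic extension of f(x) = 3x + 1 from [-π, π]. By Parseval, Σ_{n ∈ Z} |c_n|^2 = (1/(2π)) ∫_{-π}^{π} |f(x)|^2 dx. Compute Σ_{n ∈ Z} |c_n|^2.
Σ |c_n|^2 = 3π^2 + 1

Expand and integrate term by term over [-π, π]:
  ∫ (3x)^2 dx = 9·(2π^3/3); ∫ 2·3·(1)·x dx = 0 (odd integrand); ∫ 1^2 dx = 1·2π.
So (1/(2π)) ∫_{-π}^{π} (3x + 1)^2 dx = 9π^2/3 + 1 = 3π^2 + 1.
Parseval ⇒ Σ |c_n|^2 = 3π^2 + 1.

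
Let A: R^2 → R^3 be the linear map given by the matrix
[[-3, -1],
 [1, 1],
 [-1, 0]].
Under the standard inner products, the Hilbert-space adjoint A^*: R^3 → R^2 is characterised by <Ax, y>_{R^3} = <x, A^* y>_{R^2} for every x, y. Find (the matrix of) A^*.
A^* = A^T =
[[-3, 1, -1],
 [-1, 1, 0]]

For real matrices with standard dot products, the defining identity <Ax, y> = <x, A^* y> gives (Ax)^T y = x^T (A^*) y, i.e. x^T A^T y = x^T (A^*) y. Since this holds for all x, y, we must have A^* = A^T. Therefore
A^* =
[[-3, 1, -1],
 [-1, 1, 0]].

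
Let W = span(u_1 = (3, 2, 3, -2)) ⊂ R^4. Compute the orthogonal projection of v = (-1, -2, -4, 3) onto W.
proj_W(v) = (-75/26, -25/13, -75/26, 25/13)

Set up U = [u_1 | ... | u_1] ∈ R^(4×1). The projector onto W = col(U) is P = U (U^T U)^(-1) U^T.
Compute U^T U =
  [26],
and U^T v = (-25).
Solve U^T U · c = U^T v for the coefficients: c = (-25/26). The projection is proj_W(v) = U c.
Check: (v - proj_W(v)) · u_1 = 0  (should be 0).
Result: proj_W(v) = (-75/26, -25/13, -75/26, 25/13).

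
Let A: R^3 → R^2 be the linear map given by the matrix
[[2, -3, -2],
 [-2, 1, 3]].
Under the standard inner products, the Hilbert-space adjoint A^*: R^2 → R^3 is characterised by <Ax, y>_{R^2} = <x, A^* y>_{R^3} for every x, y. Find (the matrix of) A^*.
A^* = A^T =
[[2, -2],
 [-3, 1],
 [-2, 3]]

For real matrices with standard dot products, the defining identity <Ax, y> = <x, A^* y> gives (Ax)^T y = x^T (A^*) y, i.e. x^T A^T y = x^T (A^*) y. Since this holds for all x, y, we must have A^* = A^T. Therefore
A^* =
[[2, -2],
 [-3, 1],
 [-2, 3]].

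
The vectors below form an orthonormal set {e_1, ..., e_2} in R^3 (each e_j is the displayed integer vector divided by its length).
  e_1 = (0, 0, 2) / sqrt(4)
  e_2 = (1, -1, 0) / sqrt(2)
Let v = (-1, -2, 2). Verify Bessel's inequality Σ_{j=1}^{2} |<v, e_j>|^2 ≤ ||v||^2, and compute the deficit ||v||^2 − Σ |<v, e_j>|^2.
Σ |<v, e_j>|^2 = 9/2; ||v||^2 = 9; deficit = 9/2

Write each e_j = u_j / sqrt(<u_j, u_j>) where u_j is the displayed integer vector. Then <v, e_j> = <v, u_j> / sqrt(<u_j, u_j>), so |<v, e_j>|^2 = <v, u_j>^2 / <u_j, u_j>.
Coefficients: <v, e_1> = 4/sqrt(4), <v, e_2> = 1/sqrt(2).
Square and sum: Σ |<v, e_j>|^2 = 9/2.
Compute ||v||^2 = v·v = 9.
Deficit = 9 − 9/2 = 9/2 ≥ 0, confirming Bessel's inequality. (The deficit equals ||v − Σ <v,e_j> e_j||^2, the squared distance from v to span{e_j}.)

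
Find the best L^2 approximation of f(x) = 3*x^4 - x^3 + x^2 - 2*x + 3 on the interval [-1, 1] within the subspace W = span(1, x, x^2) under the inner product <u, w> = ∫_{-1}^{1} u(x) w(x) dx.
g(x) = 25*x^2/7 - 13*x/5 + 96/35

The best approximation g ∈ W is the orthogonal projection of f onto W. Writing g = a_0 + a_1 x + a_2 x^2, the coefficients solve the normal equations G · a = b where
  G_{ij} = <φ_i, φ_j> and b_i = <f, φ_i>, with φ_0 = 1, φ_1 = x, φ_2 = x^2.
G =
  [2, 0, 2/3]
  [0, 2/3, 0]
  [2/3, 0, 2/5],
b = (118/15, -26/15, 114/35).
Solving gives a_0 = 96/35, a_1 = -13/5, a_2 = 25/7, so
  g(x) = 25*x^2/7 - 13*x/5 + 96/35.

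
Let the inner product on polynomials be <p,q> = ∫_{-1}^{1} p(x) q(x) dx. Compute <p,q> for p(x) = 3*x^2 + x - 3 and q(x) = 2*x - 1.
<p,q> = 16/3

Expand the product: p(x)·q(x) = 6*x^3 - x^2 - 7*x + 3.
∫_{-1}^{1} of each monomial x^k gives [2/(k+1) if k even, 0 if k odd]. Integrating term-by-term (or equivalently evaluating the antiderivative F(x) = 3*x^4/2 - x^3/3 - 7*x^2/2 + 3*x at the endpoints):
  F(1) − F(−1) = 2/3 − (-14/3) = 16/3.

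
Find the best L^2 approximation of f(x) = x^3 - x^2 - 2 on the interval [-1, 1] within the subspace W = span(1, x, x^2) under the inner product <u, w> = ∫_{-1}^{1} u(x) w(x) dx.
g(x) = -x^2 + 3*x/5 - 2

The best approximation g ∈ W is the orthogonal projection of f onto W. Writing g = a_0 + a_1 x + a_2 x^2, the coefficients solve the normal equations G · a = b where
  G_{ij} = <φ_i, φ_j> and b_i = <f, φ_i>, with φ_0 = 1, φ_1 = x, φ_2 = x^2.
G =
  [2, 0, 2/3]
  [0, 2/3, 0]
  [2/3, 0, 2/5],
b = (-14/3, 2/5, -26/15).
Solving gives a_0 = -2, a_1 = 3/5, a_2 = -1, so
  g(x) = -x^2 + 3*x/5 - 2.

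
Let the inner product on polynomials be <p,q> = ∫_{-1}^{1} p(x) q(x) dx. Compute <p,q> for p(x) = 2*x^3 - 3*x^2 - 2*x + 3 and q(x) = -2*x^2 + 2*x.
<p,q> = -8/3

Expand the product: p(x)·q(x) = -4*x^5 + 10*x^4 - 2*x^3 - 10*x^2 + 6*x.
∫_{-1}^{1} of each monomial x^k gives [2/(k+1) if k even, 0 if k odd]. Integrating term-by-term (or equivalently evaluating the antiderivative F(x) = -2*x^6/3 + 2*x^5 - x^4/2 - 10*x^3/3 + 3*x^2 at the endpoints):
  F(1) − F(−1) = 1/2 − (19/6) = -8/3.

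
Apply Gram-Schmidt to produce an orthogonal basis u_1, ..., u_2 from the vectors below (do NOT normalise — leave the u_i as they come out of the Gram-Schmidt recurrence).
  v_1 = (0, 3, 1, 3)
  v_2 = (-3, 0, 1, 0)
Orthogonal basis:
  u_1 = (0, 3, 1, 3)
  u_2 = (-3, -3/19, 18/19, -3/19)

Apply the Gram-Schmidt recurrence
  u_1 = v_1
  u_i = v_i − Σ_{j<i} ((v_i · u_j) / (u_j · u_j)) · u_j.

Step by step this gives:
  u_1 = (0, 3, 1, 3)
  u_2 = (-3, -3/19, 18/19, -3/19)

Orthogonality check:
  u_2 · u_1 = 0 (should be 0)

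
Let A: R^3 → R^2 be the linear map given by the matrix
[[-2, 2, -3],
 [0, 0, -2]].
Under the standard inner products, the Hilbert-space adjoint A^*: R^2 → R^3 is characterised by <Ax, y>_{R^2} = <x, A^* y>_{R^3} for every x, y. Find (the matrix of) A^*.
A^* = A^T =
[[-2, 0],
 [2, 0],
 [-3, -2]]

For real matrices with standard dot products, the defining identity <Ax, y> = <x, A^* y> gives (Ax)^T y = x^T (A^*) y, i.e. x^T A^T y = x^T (A^*) y. Since this holds for all x, y, we must have A^* = A^T. Therefore
A^* =
[[-2, 0],
 [2, 0],
 [-3, -2]].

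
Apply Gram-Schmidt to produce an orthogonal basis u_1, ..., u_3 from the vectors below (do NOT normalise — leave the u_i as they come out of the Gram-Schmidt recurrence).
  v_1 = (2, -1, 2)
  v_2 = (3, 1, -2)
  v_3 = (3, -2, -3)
Orthogonal basis:
  u_1 = (2, -1, 2)
  u_2 = (25/9, 10/9, -20/9)
  u_3 = (0, -14/5, -7/5)

Apply the Gram-Schmidt recurrence
  u_1 = v_1
  u_i = v_i − Σ_{j<i} ((v_i · u_j) / (u_j · u_j)) · u_j.

Step by step this gives:
  u_1 = (2, -1, 2)
  u_2 = (25/9, 10/9, -20/9)
  u_3 = (0, -14/5, -7/5)

Orthogonality check:
  u_2 · u_1 = 0 (should be 0)
  u_3 · u_1 = 0 (should be 0)
  u_3 · u_2 = 0 (should be 0)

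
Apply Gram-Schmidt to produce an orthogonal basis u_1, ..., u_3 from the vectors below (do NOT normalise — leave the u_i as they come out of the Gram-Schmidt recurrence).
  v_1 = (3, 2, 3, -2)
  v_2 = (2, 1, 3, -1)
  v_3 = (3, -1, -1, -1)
Orthogonal basis:
  u_1 = (3, 2, 3, -2)
  u_2 = (-5/26, -6/13, 21/26, 6/13)
  u_3 = (60/29, -59/29, -20/29, 1/29)

Apply the Gram-Schmidt recurrence
  u_1 = v_1
  u_i = v_i − Σ_{j<i} ((v_i · u_j) / (u_j · u_j)) · u_j.

Step by step this gives:
  u_1 = (3, 2, 3, -2)
  u_2 = (-5/26, -6/13, 21/26, 6/13)
  u_3 = (60/29, -59/29, -20/29, 1/29)

Orthogonality check:
  u_2 · u_1 = 0 (should be 0)
  u_3 · u_1 = 0 (should be 0)
  u_3 · u_2 = 0 (should be 0)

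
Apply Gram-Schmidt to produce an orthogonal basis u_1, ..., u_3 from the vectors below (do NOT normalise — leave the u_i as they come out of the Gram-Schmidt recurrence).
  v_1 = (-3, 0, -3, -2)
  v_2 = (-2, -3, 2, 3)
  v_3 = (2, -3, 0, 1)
Orthogonal basis:
  u_1 = (-3, 0, -3, -2)
  u_2 = (-31/11, -3, 13/11, 27/11)
  u_3 = (106/67, -153/67, -92/67, -21/67)

Apply the Gram-Schmidt recurrence
  u_1 = v_1
  u_i = v_i − Σ_{j<i} ((v_i · u_j) / (u_j · u_j)) · u_j.

Step by step this gives:
  u_1 = (-3, 0, -3, -2)
  u_2 = (-31/11, -3, 13/11, 27/11)
  u_3 = (106/67, -153/67, -92/67, -21/67)

Orthogonality check:
  u_2 · u_1 = 0 (should be 0)
  u_3 · u_1 = 0 (should be 0)
  u_3 · u_2 = 0 (should be 0)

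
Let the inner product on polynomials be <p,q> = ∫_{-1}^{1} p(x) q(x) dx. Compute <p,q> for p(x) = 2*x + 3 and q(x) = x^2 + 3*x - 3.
<p,q> = -12

Expand the product: p(x)·q(x) = 2*x^3 + 9*x^2 + 3*x - 9.
∫_{-1}^{1} of each monomial x^k gives [2/(k+1) if k even, 0 if k odd]. Integrating term-by-term (or equivalently evaluating the antiderivative F(x) = x^4/2 + 3*x^3 + 3*x^2/2 - 9*x at the endpoints):
  F(1) − F(−1) = -4 − (8) = -12.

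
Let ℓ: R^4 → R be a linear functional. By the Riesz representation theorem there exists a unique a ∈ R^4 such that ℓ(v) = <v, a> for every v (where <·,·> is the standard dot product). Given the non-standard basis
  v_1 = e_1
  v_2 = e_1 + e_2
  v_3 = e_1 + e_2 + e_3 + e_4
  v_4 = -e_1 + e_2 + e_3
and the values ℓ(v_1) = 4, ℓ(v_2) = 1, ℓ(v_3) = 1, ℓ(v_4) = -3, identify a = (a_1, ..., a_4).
a = (4, -3, 4, -4)

Write a = (a_1, ..., a_4) in the standard basis. For each basis vector v_i, ℓ(v_i) = <v_i, a> is a linear equation in the a_j's. Collect the n equations into a matrix system V a = ℓ, where row i of V is v_i (expressed in the standard basis). Since V is invertible (lower-triangular with 1s on the diagonal, up to permutation), solve by back-substitution:
  V =
[[1, 0, 0, 0],
 [1, 1, 0, 0],
 [1, 1, 1, 1],
 [-1, 1, 1, 0]]
  V a = (4, 1, 1, -3)
Solving gives a = (4, -3, 4, -4).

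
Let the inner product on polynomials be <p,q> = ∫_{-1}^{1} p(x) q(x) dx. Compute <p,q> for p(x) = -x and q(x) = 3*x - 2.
<p,q> = -2

Expand the product: p(x)·q(x) = -3*x^2 + 2*x.
∫_{-1}^{1} of each monomial x^k gives [2/(k+1) if k even, 0 if k odd]. Integrating term-by-term (or equivalently evaluating the antiderivative F(x) = -x^3 + x^2 at the endpoints):
  F(1) − F(−1) = 0 − (2) = -2.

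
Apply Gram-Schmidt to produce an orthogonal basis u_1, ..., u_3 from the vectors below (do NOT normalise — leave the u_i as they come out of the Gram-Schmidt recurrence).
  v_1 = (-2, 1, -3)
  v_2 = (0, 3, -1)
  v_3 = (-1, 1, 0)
Orthogonal basis:
  u_1 = (-2, 1, -3)
  u_2 = (6/7, 18/7, 2/7)
  u_3 = (-10/13, 5/26, 15/26)

Apply the Gram-Schmidt recurrence
  u_1 = v_1
  u_i = v_i − Σ_{j<i} ((v_i · u_j) / (u_j · u_j)) · u_j.

Step by step this gives:
  u_1 = (-2, 1, -3)
  u_2 = (6/7, 18/7, 2/7)
  u_3 = (-10/13, 5/26, 15/26)

Orthogonality check:
  u_2 · u_1 = 0 (should be 0)
  u_3 · u_1 = 0 (should be 0)
  u_3 · u_2 = 0 (should be 0)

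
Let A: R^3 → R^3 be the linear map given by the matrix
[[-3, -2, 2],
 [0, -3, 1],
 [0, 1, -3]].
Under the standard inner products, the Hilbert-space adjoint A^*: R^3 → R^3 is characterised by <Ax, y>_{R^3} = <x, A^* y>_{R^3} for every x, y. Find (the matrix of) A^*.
A^* = A^T =
[[-3, 0, 0],
 [-2, -3, 1],
 [2, 1, -3]]

For real matrices with standard dot products, the defining identity <Ax, y> = <x, A^* y> gives (Ax)^T y = x^T (A^*) y, i.e. x^T A^T y = x^T (A^*) y. Since this holds for all x, y, we must have A^* = A^T. Therefore
A^* =
[[-3, 0, 0],
 [-2, -3, 1],
 [2, 1, -3]].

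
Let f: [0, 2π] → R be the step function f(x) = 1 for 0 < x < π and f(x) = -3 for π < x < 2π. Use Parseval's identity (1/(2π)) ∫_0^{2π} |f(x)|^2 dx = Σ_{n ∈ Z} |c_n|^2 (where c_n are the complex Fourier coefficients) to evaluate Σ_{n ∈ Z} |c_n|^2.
Σ |c_n|^2 = 5

Parseval equates the L^2 energy of f (normalised by 1/(2π)) with the ℓ^2 sum of its Fourier coefficients: (1/(2π)) ∫_0^{2π} |f|^2 = Σ |c_n|^2.
Compute the left side: (1/(2π)) [∫_0^π 1^2 dx + ∫_π^{2π} (-3)^2 dx] = (1/(2π)) · (1π + 9π) = (1 + 9)/2 = 5.
So Σ_{n ∈ Z} |c_n|^2 = 5.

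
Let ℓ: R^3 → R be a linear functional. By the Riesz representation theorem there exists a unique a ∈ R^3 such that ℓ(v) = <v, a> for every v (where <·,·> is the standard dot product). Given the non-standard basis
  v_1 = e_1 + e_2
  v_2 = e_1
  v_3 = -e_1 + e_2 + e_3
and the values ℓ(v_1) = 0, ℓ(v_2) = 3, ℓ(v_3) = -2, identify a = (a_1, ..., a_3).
a = (3, -3, 4)

Write a = (a_1, ..., a_3) in the standard basis. For each basis vector v_i, ℓ(v_i) = <v_i, a> is a linear equation in the a_j's. Collect the n equations into a matrix system V a = ℓ, where row i of V is v_i (expressed in the standard basis). Since V is invertible (lower-triangular with 1s on the diagonal, up to permutation), solve by back-substitution:
  V =
[[1, 1, 0],
 [1, 0, 0],
 [-1, 1, 1]]
  V a = (0, 3, -2)
Solving gives a = (3, -3, 4).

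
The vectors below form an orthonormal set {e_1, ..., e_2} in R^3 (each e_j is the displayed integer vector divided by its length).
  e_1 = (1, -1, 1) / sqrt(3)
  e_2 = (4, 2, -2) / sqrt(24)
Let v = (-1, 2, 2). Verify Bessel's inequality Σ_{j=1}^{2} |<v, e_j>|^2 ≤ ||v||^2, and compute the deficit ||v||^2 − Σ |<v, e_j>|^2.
Σ |<v, e_j>|^2 = 1; ||v||^2 = 9; deficit = 8

Write each e_j = u_j / sqrt(<u_j, u_j>) where u_j is the displayed integer vector. Then <v, e_j> = <v, u_j> / sqrt(<u_j, u_j>), so |<v, e_j>|^2 = <v, u_j>^2 / <u_j, u_j>.
Coefficients: <v, e_1> = -1/sqrt(3), <v, e_2> = -4/sqrt(24).
Square and sum: Σ |<v, e_j>|^2 = 1.
Compute ||v||^2 = v·v = 9.
Deficit = 9 − 1 = 8 ≥ 0, confirming Bessel's inequality. (The deficit equals ||v − Σ <v,e_j> e_j||^2, the squared distance from v to span{e_j}.)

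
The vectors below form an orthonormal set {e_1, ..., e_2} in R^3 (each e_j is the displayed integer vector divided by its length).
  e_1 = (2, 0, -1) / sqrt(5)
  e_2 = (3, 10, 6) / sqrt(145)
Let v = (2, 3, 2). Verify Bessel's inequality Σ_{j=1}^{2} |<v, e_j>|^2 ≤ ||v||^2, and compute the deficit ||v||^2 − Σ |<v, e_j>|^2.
Σ |<v, e_j>|^2 = 484/29; ||v||^2 = 17; deficit = 9/29

Write each e_j = u_j / sqrt(<u_j, u_j>) where u_j is the displayed integer vector. Then <v, e_j> = <v, u_j> / sqrt(<u_j, u_j>), so |<v, e_j>|^2 = <v, u_j>^2 / <u_j, u_j>.
Coefficients: <v, e_1> = 2/sqrt(5), <v, e_2> = 48/sqrt(145).
Square and sum: Σ |<v, e_j>|^2 = 484/29.
Compute ||v||^2 = v·v = 17.
Deficit = 17 − 484/29 = 9/29 ≥ 0, confirming Bessel's inequality. (The deficit equals ||v − Σ <v,e_j> e_j||^2, the squared distance from v to span{e_j}.)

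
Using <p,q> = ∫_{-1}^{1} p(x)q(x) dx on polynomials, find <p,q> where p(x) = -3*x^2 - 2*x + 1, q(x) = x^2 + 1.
<p,q> = -8/15

Expand the product: p(x)·q(x) = -3*x^4 - 2*x^3 - 2*x^2 - 2*x + 1.
∫_{-1}^{1} of each monomial x^k gives [2/(k+1) if k even, 0 if k odd]. Integrating term-by-term (or equivalently evaluating the antiderivative F(x) = -3*x^5/5 - x^4/2 - 2*x^3/3 - x^2 + x at the endpoints):
  F(1) − F(−1) = -53/30 − (-37/30) = -8/15.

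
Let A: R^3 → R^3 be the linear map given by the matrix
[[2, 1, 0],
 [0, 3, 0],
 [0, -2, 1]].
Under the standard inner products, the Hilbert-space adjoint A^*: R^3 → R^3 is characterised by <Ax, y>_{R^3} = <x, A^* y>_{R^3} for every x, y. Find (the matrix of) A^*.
A^* = A^T =
[[2, 0, 0],
 [1, 3, -2],
 [0, 0, 1]]

For real matrices with standard dot products, the defining identity <Ax, y> = <x, A^* y> gives (Ax)^T y = x^T (A^*) y, i.e. x^T A^T y = x^T (A^*) y. Since this holds for all x, y, we must have A^* = A^T. Therefore
A^* =
[[2, 0, 0],
 [1, 3, -2],
 [0, 0, 1]].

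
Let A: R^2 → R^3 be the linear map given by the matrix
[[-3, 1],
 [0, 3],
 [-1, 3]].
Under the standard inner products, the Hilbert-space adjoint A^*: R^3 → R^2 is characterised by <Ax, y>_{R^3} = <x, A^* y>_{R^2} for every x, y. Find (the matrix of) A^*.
A^* = A^T =
[[-3, 0, -1],
 [1, 3, 3]]

For real matrices with standard dot products, the defining identity <Ax, y> = <x, A^* y> gives (Ax)^T y = x^T (A^*) y, i.e. x^T A^T y = x^T (A^*) y. Since this holds for all x, y, we must have A^* = A^T. Therefore
A^* =
[[-3, 0, -1],
 [1, 3, 3]].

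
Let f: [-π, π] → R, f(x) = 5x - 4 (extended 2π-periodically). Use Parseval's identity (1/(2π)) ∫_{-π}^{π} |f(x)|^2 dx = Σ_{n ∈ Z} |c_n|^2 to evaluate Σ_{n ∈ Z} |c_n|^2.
Σ |c_n|^2 = 25π^2/3 + 16

Expand and integrate term by term over [-π, π]:
  ∫ (5x)^2 dx = 25·(2π^3/3); ∫ 2·5·(-4)·x dx = 0 (odd integrand); ∫ (-4)^2 dx = 16·2π.
So (1/(2π)) ∫_{-π}^{π} (5x - 4)^2 dx = 25π^2/3 + 16 = 25π^2/3 + 16.
Parseval ⇒ Σ |c_n|^2 = 25π^2/3 + 16.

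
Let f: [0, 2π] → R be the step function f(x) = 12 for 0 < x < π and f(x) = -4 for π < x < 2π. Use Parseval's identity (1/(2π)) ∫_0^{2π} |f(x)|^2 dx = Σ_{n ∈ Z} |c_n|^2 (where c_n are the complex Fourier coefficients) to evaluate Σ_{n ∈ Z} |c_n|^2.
Σ |c_n|^2 = 80

Parseval equates the L^2 energy of f (normalised by 1/(2π)) with the ℓ^2 sum of its Fourier coefficients: (1/(2π)) ∫_0^{2π} |f|^2 = Σ |c_n|^2.
Compute the left side: (1/(2π)) [∫_0^π 12^2 dx + ∫_π^{2π} (-4)^2 dx] = (1/(2π)) · (144π + 16π) = (144 + 16)/2 = 80.
So Σ_{n ∈ Z} |c_n|^2 = 80.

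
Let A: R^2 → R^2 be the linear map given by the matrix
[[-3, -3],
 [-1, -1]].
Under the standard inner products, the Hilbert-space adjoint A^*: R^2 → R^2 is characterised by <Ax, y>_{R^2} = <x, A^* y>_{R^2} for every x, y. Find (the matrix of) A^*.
A^* = A^T =
[[-3, -1],
 [-3, -1]]

For real matrices with standard dot products, the defining identity <Ax, y> = <x, A^* y> gives (Ax)^T y = x^T (A^*) y, i.e. x^T A^T y = x^T (A^*) y. Since this holds for all x, y, we must have A^* = A^T. Therefore
A^* =
[[-3, -1],
 [-3, -1]].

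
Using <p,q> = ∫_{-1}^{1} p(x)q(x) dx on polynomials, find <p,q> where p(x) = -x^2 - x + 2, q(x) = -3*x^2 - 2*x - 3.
<p,q> = -172/15

Expand the product: p(x)·q(x) = 3*x^4 + 5*x^3 - x^2 - x - 6.
∫_{-1}^{1} of each monomial x^k gives [2/(k+1) if k even, 0 if k odd]. Integrating term-by-term (or equivalently evaluating the antiderivative F(x) = 3*x^5/5 + 5*x^4/4 - x^3/3 - x^2/2 - 6*x at the endpoints):
  F(1) − F(−1) = -299/60 − (389/60) = -172/15.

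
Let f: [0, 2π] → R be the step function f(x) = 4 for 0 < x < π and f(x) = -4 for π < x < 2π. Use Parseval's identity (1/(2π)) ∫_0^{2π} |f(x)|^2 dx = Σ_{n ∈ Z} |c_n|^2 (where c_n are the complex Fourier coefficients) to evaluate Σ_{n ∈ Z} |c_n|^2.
Σ |c_n|^2 = 16

Parseval equates the L^2 energy of f (normalised by 1/(2π)) with the ℓ^2 sum of its Fourier coefficients: (1/(2π)) ∫_0^{2π} |f|^2 = Σ |c_n|^2.
Compute the left side: (1/(2π)) [∫_0^π 4^2 dx + ∫_π^{2π} (-4)^2 dx] = (1/(2π)) · (16π + 16π) = (16 + 16)/2 = 16.
So Σ_{n ∈ Z} |c_n|^2 = 16.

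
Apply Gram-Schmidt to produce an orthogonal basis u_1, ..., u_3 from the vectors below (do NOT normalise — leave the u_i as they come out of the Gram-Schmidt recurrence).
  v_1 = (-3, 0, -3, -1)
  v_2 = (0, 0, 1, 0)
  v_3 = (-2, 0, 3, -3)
Orthogonal basis:
  u_1 = (-3, 0, -3, -1)
  u_2 = (-9/19, 0, 10/19, -3/19)
  u_3 = (7/10, 0, 0, -21/10)

Apply the Gram-Schmidt recurrence
  u_1 = v_1
  u_i = v_i − Σ_{j<i} ((v_i · u_j) / (u_j · u_j)) · u_j.

Step by step this gives:
  u_1 = (-3, 0, -3, -1)
  u_2 = (-9/19, 0, 10/19, -3/19)
  u_3 = (7/10, 0, 0, -21/10)

Orthogonality check:
  u_2 · u_1 = 0 (should be 0)
  u_3 · u_1 = 0 (should be 0)
  u_3 · u_2 = 0 (should be 0)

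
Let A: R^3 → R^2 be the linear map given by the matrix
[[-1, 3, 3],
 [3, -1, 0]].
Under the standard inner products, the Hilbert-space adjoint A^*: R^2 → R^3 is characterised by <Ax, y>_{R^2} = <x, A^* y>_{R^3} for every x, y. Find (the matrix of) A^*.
A^* = A^T =
[[-1, 3],
 [3, -1],
 [3, 0]]

For real matrices with standard dot products, the defining identity <Ax, y> = <x, A^* y> gives (Ax)^T y = x^T (A^*) y, i.e. x^T A^T y = x^T (A^*) y. Since this holds for all x, y, we must have A^* = A^T. Therefore
A^* =
[[-1, 3],
 [3, -1],
 [3, 0]].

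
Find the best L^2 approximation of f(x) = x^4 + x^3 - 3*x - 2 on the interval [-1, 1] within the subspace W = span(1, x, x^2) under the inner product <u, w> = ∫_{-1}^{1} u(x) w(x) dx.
g(x) = 6*x^2/7 - 12*x/5 - 73/35

The best approximation g ∈ W is the orthogonal projection of f onto W. Writing g = a_0 + a_1 x + a_2 x^2, the coefficients solve the normal equations G · a = b where
  G_{ij} = <φ_i, φ_j> and b_i = <f, φ_i>, with φ_0 = 1, φ_1 = x, φ_2 = x^2.
G =
  [2, 0, 2/3]
  [0, 2/3, 0]
  [2/3, 0, 2/5],
b = (-18/5, -8/5, -22/21).
Solving gives a_0 = -73/35, a_1 = -12/5, a_2 = 6/7, so
  g(x) = 6*x^2/7 - 12*x/5 - 73/35.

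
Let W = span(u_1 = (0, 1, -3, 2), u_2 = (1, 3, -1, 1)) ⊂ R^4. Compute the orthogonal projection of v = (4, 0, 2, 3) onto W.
proj_W(v) = (35/52, 85/52, 25/52, -5/52)

Set up U = [u_1 | ... | u_2] ∈ R^(4×2). The projector onto W = col(U) is P = U (U^T U)^(-1) U^T.
Compute U^T U =
  [14, 8]
  [8, 12],
and U^T v = (0, 5).
Solve U^T U · c = U^T v for the coefficients: c = (-5/13, 35/52). The projection is proj_W(v) = U c.
Check: (v - proj_W(v)) · u_1 = 0  (should be 0).
Check: (v - proj_W(v)) · u_2 = 0  (should be 0).
Result: proj_W(v) = (35/52, 85/52, 25/52, -5/52).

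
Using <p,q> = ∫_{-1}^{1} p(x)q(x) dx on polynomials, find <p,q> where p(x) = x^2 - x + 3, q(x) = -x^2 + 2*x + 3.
<p,q> = 244/15

Expand the product: p(x)·q(x) = -x^4 + 3*x^3 - 2*x^2 + 3*x + 9.
∫_{-1}^{1} of each monomial x^k gives [2/(k+1) if k even, 0 if k odd]. Integrating term-by-term (or equivalently evaluating the antiderivative F(x) = -x^5/5 + 3*x^4/4 - 2*x^3/3 + 3*x^2/2 + 9*x at the endpoints):
  F(1) − F(−1) = 623/60 − (-353/60) = 244/15.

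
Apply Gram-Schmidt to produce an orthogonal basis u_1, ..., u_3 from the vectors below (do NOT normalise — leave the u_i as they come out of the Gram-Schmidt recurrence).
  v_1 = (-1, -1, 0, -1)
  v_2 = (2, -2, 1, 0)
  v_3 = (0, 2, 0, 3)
Orthogonal basis:
  u_1 = (-1, -1, 0, -1)
  u_2 = (2, -2, 1, 0)
  u_3 = (-7/9, -5/9, 4/9, 4/3)

Apply the Gram-Schmidt recurrence
  u_1 = v_1
  u_i = v_i − Σ_{j<i} ((v_i · u_j) / (u_j · u_j)) · u_j.

Step by step this gives:
  u_1 = (-1, -1, 0, -1)
  u_2 = (2, -2, 1, 0)
  u_3 = (-7/9, -5/9, 4/9, 4/3)

Orthogonality check:
  u_2 · u_1 = 0 (should be 0)
  u_3 · u_1 = 0 (should be 0)
  u_3 · u_2 = 0 (should be 0)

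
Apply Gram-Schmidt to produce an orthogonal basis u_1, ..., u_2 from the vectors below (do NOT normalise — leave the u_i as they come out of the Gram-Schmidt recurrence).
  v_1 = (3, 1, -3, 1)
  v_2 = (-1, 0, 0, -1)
Orthogonal basis:
  u_1 = (3, 1, -3, 1)
  u_2 = (-2/5, 1/5, -3/5, -4/5)

Apply the Gram-Schmidt recurrence
  u_1 = v_1
  u_i = v_i − Σ_{j<i} ((v_i · u_j) / (u_j · u_j)) · u_j.

Step by step this gives:
  u_1 = (3, 1, -3, 1)
  u_2 = (-2/5, 1/5, -3/5, -4/5)

Orthogonality check:
  u_2 · u_1 = 0 (should be 0)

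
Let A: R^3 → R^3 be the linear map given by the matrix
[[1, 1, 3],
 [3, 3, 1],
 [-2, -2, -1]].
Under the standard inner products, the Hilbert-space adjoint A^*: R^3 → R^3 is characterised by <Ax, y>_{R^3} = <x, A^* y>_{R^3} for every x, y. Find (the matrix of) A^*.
A^* = A^T =
[[1, 3, -2],
 [1, 3, -2],
 [3, 1, -1]]

For real matrices with standard dot products, the defining identity <Ax, y> = <x, A^* y> gives (Ax)^T y = x^T (A^*) y, i.e. x^T A^T y = x^T (A^*) y. Since this holds for all x, y, we must have A^* = A^T. Therefore
A^* =
[[1, 3, -2],
 [1, 3, -2],
 [3, 1, -1]].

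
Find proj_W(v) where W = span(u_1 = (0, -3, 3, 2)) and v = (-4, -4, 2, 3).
proj_W(v) = (0, -36/11, 36/11, 24/11)

Set up U = [u_1 | ... | u_1] ∈ R^(4×1). The projector onto W = col(U) is P = U (U^T U)^(-1) U^T.
Compute U^T U =
  [22],
and U^T v = (24).
Solve U^T U · c = U^T v for the coefficients: c = (12/11). The projection is proj_W(v) = U c.
Check: (v - proj_W(v)) · u_1 = 0  (should be 0).
Result: proj_W(v) = (0, -36/11, 36/11, 24/11).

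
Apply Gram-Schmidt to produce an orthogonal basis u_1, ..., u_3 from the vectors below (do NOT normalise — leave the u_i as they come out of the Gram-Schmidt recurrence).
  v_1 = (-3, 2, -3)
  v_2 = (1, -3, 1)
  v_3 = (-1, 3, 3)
Orthogonal basis:
  u_1 = (-3, 2, -3)
  u_2 = (-7/11, -21/11, -7/11)
  u_3 = (-2, 0, 2)

Apply the Gram-Schmidt recurrence
  u_1 = v_1
  u_i = v_i − Σ_{j<i} ((v_i · u_j) / (u_j · u_j)) · u_j.

Step by step this gives:
  u_1 = (-3, 2, -3)
  u_2 = (-7/11, -21/11, -7/11)
  u_3 = (-2, 0, 2)

Orthogonality check:
  u_2 · u_1 = 0 (should be 0)
  u_3 · u_1 = 0 (should be 0)
  u_3 · u_2 = 0 (should be 0)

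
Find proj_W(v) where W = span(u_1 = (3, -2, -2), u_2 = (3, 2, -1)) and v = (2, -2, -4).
proj_W(v) = (62/21, -52/21, -44/21)

Set up U = [u_1 | ... | u_2] ∈ R^(3×2). The projector onto W = col(U) is P = U (U^T U)^(-1) U^T.
Compute U^T U =
  [17, 7]
  [7, 14],
and U^T v = (18, 6).
Solve U^T U · c = U^T v for the coefficients: c = (10/9, -8/63). The projection is proj_W(v) = U c.
Check: (v - proj_W(v)) · u_1 = 0  (should be 0).
Check: (v - proj_W(v)) · u_2 = 0  (should be 0).
Result: proj_W(v) = (62/21, -52/21, -44/21).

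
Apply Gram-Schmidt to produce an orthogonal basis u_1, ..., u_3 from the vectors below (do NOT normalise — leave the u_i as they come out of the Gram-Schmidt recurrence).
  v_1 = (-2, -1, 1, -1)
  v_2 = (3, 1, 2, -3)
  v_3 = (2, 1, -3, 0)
Orthogonal basis:
  u_1 = (-2, -1, 1, -1)
  u_2 = (17/7, 5/7, 16/7, -23/7)
  u_3 = (-23/157, -16/157, -271/157, -209/157)

Apply the Gram-Schmidt recurrence
  u_1 = v_1
  u_i = v_i − Σ_{j<i} ((v_i · u_j) / (u_j · u_j)) · u_j.

Step by step this gives:
  u_1 = (-2, -1, 1, -1)
  u_2 = (17/7, 5/7, 16/7, -23/7)
  u_3 = (-23/157, -16/157, -271/157, -209/157)

Orthogonality check:
  u_2 · u_1 = 0 (should be 0)
  u_3 · u_1 = 0 (should be 0)
  u_3 · u_2 = 0 (should be 0)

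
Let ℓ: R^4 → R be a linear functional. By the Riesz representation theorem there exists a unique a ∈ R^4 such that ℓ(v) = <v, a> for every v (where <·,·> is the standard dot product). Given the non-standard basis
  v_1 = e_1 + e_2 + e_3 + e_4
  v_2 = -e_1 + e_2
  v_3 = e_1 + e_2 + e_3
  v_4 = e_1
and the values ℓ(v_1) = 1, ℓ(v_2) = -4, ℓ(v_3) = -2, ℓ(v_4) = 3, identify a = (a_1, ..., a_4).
a = (3, -1, -4, 3)

Write a = (a_1, ..., a_4) in the standard basis. For each basis vector v_i, ℓ(v_i) = <v_i, a> is a linear equation in the a_j's. Collect the n equations into a matrix system V a = ℓ, where row i of V is v_i (expressed in the standard basis). Since V is invertible (lower-triangular with 1s on the diagonal, up to permutation), solve by back-substitution:
  V =
[[1, 1, 1, 1],
 [-1, 1, 0, 0],
 [1, 1, 1, 0],
 [1, 0, 0, 0]]
  V a = (1, -4, -2, 3)
Solving gives a = (3, -1, -4, 3).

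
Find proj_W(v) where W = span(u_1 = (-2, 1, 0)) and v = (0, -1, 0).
proj_W(v) = (2/5, -1/5, 0)

Set up U = [u_1 | ... | u_1] ∈ R^(3×1). The projector onto W = col(U) is P = U (U^T U)^(-1) U^T.
Compute U^T U =
  [5],
and U^T v = (-1).
Solve U^T U · c = U^T v for the coefficients: c = (-1/5). The projection is proj_W(v) = U c.
Check: (v - proj_W(v)) · u_1 = 0  (should be 0).
Result: proj_W(v) = (2/5, -1/5, 0).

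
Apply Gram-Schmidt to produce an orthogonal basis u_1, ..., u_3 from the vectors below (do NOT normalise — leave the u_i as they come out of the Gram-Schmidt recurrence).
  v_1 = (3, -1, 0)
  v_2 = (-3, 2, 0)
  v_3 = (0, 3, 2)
Orthogonal basis:
  u_1 = (3, -1, 0)
  u_2 = (3/10, 9/10, 0)
  u_3 = (0, 0, 2)

Apply the Gram-Schmidt recurrence
  u_1 = v_1
  u_i = v_i − Σ_{j<i} ((v_i · u_j) / (u_j · u_j)) · u_j.

Step by step this gives:
  u_1 = (3, -1, 0)
  u_2 = (3/10, 9/10, 0)
  u_3 = (0, 0, 2)

Orthogonality check:
  u_2 · u_1 = 0 (should be 0)
  u_3 · u_1 = 0 (should be 0)
  u_3 · u_2 = 0 (should be 0)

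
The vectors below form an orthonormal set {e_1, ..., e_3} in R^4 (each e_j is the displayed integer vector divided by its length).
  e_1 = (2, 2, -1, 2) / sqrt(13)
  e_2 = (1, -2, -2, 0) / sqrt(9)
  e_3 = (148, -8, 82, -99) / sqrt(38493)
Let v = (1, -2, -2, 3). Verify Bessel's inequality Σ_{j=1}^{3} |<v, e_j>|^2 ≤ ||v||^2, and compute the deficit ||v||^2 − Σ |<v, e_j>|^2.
Σ |<v, e_j>|^2 = 4626/329; ||v||^2 = 18; deficit = 1296/329

Write each e_j = u_j / sqrt(<u_j, u_j>) where u_j is the displayed integer vector. Then <v, e_j> = <v, u_j> / sqrt(<u_j, u_j>), so |<v, e_j>|^2 = <v, u_j>^2 / <u_j, u_j>.
Coefficients: <v, e_1> = 6/sqrt(13), <v, e_2> = 9/sqrt(9), <v, e_3> = -297/sqrt(38493).
Square and sum: Σ |<v, e_j>|^2 = 4626/329.
Compute ||v||^2 = v·v = 18.
Deficit = 18 − 4626/329 = 1296/329 ≥ 0, confirming Bessel's inequality. (The deficit equals ||v − Σ <v,e_j> e_j||^2, the squared distance from v to span{e_j}.)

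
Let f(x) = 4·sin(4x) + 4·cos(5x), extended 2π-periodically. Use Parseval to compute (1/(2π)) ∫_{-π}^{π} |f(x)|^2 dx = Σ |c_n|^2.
Σ |c_n|^2 = 16

Expand |f|^2 and use orthogonality of {sin(nx), cos(mx)} on [-π, π]:
  ∫_{-π}^{π} sin(nx)^2 dx = π, ∫ cos(mx)^2 dx = π, and cross terms integrate to 0.
So ∫_{-π}^{π} f(x)^2 dx = 4^2 · π + 4^2 · π = (16 + 16)π.
Divide by 2π: (16 + 16)/2 = 16.
By Parseval, this equals Σ |c_n|^2.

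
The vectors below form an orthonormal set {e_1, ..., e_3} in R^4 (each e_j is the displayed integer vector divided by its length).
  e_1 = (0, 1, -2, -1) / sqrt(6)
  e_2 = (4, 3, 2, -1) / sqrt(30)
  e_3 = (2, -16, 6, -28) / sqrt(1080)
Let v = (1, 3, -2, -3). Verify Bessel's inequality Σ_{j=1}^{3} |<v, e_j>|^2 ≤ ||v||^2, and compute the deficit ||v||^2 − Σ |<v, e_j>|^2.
Σ |<v, e_j>|^2 = 1193/54; ||v||^2 = 23; deficit = 49/54

Write each e_j = u_j / sqrt(<u_j, u_j>) where u_j is the displayed integer vector. Then <v, e_j> = <v, u_j> / sqrt(<u_j, u_j>), so |<v, e_j>|^2 = <v, u_j>^2 / <u_j, u_j>.
Coefficients: <v, e_1> = 10/sqrt(6), <v, e_2> = 12/sqrt(30), <v, e_3> = 26/sqrt(1080).
Square and sum: Σ |<v, e_j>|^2 = 1193/54.
Compute ||v||^2 = v·v = 23.
Deficit = 23 − 1193/54 = 49/54 ≥ 0, confirming Bessel's inequality. (The deficit equals ||v − Σ <v,e_j> e_j||^2, the squared distance from v to span{e_j}.)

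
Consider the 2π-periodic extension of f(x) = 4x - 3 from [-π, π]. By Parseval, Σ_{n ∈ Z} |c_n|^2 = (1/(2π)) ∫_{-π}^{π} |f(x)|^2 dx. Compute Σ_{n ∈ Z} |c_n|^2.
Σ |c_n|^2 = 16π^2/3 + 9

Expand and integrate term by term over [-π, π]:
  ∫ (4x)^2 dx = 16·(2π^3/3); ∫ 2·4·(-3)·x dx = 0 (odd integrand); ∫ (-3)^2 dx = 9·2π.
So (1/(2π)) ∫_{-π}^{π} (4x - 3)^2 dx = 16π^2/3 + 9 = 16π^2/3 + 9.
Parseval ⇒ Σ |c_n|^2 = 16π^2/3 + 9.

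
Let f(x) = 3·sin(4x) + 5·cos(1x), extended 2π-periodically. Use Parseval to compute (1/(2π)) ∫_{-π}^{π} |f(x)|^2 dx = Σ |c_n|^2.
Σ |c_n|^2 = 17

Expand |f|^2 and use orthogonality of {sin(nx), cos(mx)} on [-π, π]:
  ∫_{-π}^{π} sin(nx)^2 dx = π, ∫ cos(mx)^2 dx = π, and cross terms integrate to 0.
So ∫_{-π}^{π} f(x)^2 dx = 3^2 · π + 5^2 · π = (9 + 25)π.
Divide by 2π: (9 + 25)/2 = 17.
By Parseval, this equals Σ |c_n|^2.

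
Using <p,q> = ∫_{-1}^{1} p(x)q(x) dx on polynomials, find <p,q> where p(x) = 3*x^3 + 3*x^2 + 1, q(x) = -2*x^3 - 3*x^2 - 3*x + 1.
<p,q> = -242/35

Expand the product: p(x)·q(x) = -6*x^6 - 15*x^5 - 18*x^4 - 8*x^3 - 3*x + 1.
∫_{-1}^{1} of each monomial x^k gives [2/(k+1) if k even, 0 if k odd]. Integrating term-by-term (or equivalently evaluating the antiderivative F(x) = -6*x^7/7 - 5*x^6/2 - 18*x^5/5 - 2*x^4 - 3*x^2/2 + x at the endpoints):
  F(1) − F(−1) = -331/35 − (-89/35) = -242/35.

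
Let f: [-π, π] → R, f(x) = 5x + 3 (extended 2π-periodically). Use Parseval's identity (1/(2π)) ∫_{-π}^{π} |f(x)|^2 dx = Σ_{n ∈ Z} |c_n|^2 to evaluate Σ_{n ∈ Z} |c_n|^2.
Σ |c_n|^2 = 25π^2/3 + 9

Expand and integrate term by term over [-π, π]:
  ∫ (5x)^2 dx = 25·(2π^3/3); ∫ 2·5·(3)·x dx = 0 (odd integrand); ∫ 3^2 dx = 9·2π.
So (1/(2π)) ∫_{-π}^{π} (5x + 3)^2 dx = 25π^2/3 + 9 = 25π^2/3 + 9.
Parseval ⇒ Σ |c_n|^2 = 25π^2/3 + 9.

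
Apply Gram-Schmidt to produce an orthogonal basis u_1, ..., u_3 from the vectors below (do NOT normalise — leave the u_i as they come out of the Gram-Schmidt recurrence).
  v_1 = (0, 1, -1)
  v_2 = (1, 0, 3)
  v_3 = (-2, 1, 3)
Orthogonal basis:
  u_1 = (0, 1, -1)
  u_2 = (1, 3/2, 3/2)
  u_3 = (-30/11, 10/11, 10/11)

Apply the Gram-Schmidt recurrence
  u_1 = v_1
  u_i = v_i − Σ_{j<i} ((v_i · u_j) / (u_j · u_j)) · u_j.

Step by step this gives:
  u_1 = (0, 1, -1)
  u_2 = (1, 3/2, 3/2)
  u_3 = (-30/11, 10/11, 10/11)

Orthogonality check:
  u_2 · u_1 = 0 (should be 0)
  u_3 · u_1 = 0 (should be 0)
  u_3 · u_2 = 0 (should be 0)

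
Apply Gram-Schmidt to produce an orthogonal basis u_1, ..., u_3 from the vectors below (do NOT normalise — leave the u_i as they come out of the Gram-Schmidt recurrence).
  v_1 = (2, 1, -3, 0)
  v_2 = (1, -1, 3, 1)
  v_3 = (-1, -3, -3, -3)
Orthogonal basis:
  u_1 = (2, 1, -3, 0)
  u_2 = (15/7, -3/7, 9/7, 1)
  u_3 = (17/26, -97/26, -21/26, -51/26)

Apply the Gram-Schmidt recurrence
  u_1 = v_1
  u_i = v_i − Σ_{j<i} ((v_i · u_j) / (u_j · u_j)) · u_j.

Step by step this gives:
  u_1 = (2, 1, -3, 0)
  u_2 = (15/7, -3/7, 9/7, 1)
  u_3 = (17/26, -97/26, -21/26, -51/26)

Orthogonality check:
  u_2 · u_1 = 0 (should be 0)
  u_3 · u_1 = 0 (should be 0)
  u_3 · u_2 = 0 (should be 0)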